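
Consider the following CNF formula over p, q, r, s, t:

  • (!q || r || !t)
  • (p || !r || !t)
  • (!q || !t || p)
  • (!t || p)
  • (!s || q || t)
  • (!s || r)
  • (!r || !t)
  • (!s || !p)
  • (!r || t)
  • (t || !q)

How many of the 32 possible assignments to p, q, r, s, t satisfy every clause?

3

The models are:
  p=F q=F r=F s=F t=F
  p=T q=F r=F s=F t=F
  p=T q=F r=F s=F t=T
That's 3 in total.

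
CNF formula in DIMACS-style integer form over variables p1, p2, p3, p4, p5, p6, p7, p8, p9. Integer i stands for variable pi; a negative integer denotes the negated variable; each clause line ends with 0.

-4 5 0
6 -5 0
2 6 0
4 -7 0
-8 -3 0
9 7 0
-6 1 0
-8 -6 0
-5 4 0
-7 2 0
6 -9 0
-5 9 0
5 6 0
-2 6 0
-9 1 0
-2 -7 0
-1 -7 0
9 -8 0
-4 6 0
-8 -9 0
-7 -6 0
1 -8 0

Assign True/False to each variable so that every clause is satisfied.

p1=T, p2=T, p3=F, p4=T, p5=T, p6=T, p7=F, p8=F, p9=T

Check each clause:
  1. (¬p4 ∨ p5) — p5 is true.
  2. (¬p5 ∨ p6) — p6 is true.
  3. (p6 ∨ p2) — p2 is true.
  4. (¬p7 ∨ p4) — ¬p7 is true.
  5. (¬p3 ∨ ¬p8) — ¬p8 is true.
  6. (p9 ∨ p7) — p9 is true.
  7. (¬p6 ∨ p1) — p1 is true.
  8. (¬p8 ∨ ¬p6) — ¬p8 is true.
  9. (¬p5 ∨ p4) — p4 is true.
  10. (¬p7 ∨ p2) — ¬p7 is true.
  11. (p6 ∨ ¬p9) — p6 is true.
  12. (¬p5 ∨ p9) — p9 is true.
  13. (p6 ∨ p5) — p5 is true.
  14. (p6 ∨ ¬p2) — p6 is true.
  15. (¬p9 ∨ p1) — p1 is true.
  16. (¬p7 ∨ ¬p2) — ¬p7 is true.
  17. (¬p7 ∨ ¬p1) — ¬p7 is true.
  18. (¬p8 ∨ p9) — ¬p8 is true.
  19. (¬p4 ∨ p6) — p6 is true.
  20. (¬p8 ∨ ¬p9) — ¬p8 is true.
  21. (¬p6 ∨ ¬p7) — ¬p7 is true.
  22. (p1 ∨ ¬p8) — ¬p8 is true.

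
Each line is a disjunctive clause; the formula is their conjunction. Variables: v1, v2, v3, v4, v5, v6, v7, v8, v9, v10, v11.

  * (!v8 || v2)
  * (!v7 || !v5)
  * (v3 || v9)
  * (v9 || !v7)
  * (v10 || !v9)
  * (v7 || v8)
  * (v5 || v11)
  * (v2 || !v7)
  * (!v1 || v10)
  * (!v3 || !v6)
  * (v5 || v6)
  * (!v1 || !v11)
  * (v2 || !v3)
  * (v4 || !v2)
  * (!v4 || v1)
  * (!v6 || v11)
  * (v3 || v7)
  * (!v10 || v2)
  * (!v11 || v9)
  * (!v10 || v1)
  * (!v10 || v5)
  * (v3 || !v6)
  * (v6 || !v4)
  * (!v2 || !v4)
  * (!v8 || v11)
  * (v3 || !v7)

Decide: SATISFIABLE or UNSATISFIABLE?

v2 = True:
  propagation gives v4=True; an empty clause results — contradiction.
v2 = False:
  propagation gives v8=False, v7=True; an empty clause results — contradiction.
Every branch closes, so no satisfying assignment exists.

UNSATISFIABLE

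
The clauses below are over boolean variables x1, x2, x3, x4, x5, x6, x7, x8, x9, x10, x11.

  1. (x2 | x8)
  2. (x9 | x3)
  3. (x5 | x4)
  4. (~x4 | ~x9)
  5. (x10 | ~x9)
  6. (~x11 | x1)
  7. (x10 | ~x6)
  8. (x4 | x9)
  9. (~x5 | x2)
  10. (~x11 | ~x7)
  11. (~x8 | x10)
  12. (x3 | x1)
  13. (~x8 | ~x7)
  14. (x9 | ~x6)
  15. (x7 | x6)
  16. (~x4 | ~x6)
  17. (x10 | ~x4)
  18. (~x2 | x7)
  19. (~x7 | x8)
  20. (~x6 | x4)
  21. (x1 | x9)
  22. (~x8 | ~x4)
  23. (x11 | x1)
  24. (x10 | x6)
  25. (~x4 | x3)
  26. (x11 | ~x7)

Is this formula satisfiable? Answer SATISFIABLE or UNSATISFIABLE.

UNSATISFIABLE

x4 = True:
  propagation gives x9=False, x3=True, x6=False, x7=True; an empty clause results — contradiction.
x4 = False:
  propagation gives x5=True, x9=True, x10=True, x2=True; an empty clause results — contradiction.
Every branch closes, so no satisfying assignment exists.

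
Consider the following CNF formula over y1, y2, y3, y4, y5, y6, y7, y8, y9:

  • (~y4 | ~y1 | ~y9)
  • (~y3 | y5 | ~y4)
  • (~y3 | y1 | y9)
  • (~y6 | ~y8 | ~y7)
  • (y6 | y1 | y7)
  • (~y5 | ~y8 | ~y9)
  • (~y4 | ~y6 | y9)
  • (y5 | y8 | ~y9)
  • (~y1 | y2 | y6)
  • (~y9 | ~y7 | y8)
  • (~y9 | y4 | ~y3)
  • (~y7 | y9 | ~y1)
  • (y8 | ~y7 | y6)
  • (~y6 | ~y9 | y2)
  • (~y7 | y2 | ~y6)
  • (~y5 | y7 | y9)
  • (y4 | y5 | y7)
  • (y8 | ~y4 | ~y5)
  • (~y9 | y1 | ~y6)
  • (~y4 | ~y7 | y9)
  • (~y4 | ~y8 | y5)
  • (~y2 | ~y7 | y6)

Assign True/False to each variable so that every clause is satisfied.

y1=F, y2=T, y3=F, y4=F, y5=F, y6=T, y7=T, y8=F, y9=F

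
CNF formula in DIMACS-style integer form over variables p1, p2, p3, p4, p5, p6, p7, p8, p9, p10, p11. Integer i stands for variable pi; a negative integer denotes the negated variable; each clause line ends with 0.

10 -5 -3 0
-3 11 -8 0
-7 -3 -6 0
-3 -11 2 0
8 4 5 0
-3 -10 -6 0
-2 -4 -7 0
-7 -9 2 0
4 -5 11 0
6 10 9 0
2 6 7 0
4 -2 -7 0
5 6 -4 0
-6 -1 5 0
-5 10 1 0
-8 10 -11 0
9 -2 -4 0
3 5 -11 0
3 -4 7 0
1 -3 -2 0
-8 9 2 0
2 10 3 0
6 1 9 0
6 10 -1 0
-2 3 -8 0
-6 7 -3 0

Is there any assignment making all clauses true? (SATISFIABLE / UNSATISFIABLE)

Try p1 = False.
Set p2 = False and propagate.
Set p3 = False and propagate.
  then p10 is forced to True.
For the remaining variables, p4 = False, p5 = True, p6 = True, p7 = False, p8 = True, p9 = True, p11 = True works.
Every clause has at least one true literal under this assignment.
So p1 = False, p2 = False, p3 = False, p4 = False, p5 = True, p6 = True, p7 = False, p8 = True, p9 = True, p10 = True, p11 = True is a satisfying assignment.

SATISFIABLE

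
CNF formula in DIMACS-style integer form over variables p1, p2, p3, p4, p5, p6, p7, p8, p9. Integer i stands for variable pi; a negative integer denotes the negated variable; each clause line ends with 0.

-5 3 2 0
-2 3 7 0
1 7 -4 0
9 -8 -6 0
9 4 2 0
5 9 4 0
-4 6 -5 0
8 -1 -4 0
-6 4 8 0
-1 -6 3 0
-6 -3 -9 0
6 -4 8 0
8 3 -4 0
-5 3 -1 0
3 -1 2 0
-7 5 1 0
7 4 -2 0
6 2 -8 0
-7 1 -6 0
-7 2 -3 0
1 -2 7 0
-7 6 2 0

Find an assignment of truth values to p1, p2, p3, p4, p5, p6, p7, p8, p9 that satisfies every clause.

p1=1, p2=1, p3=1, p4=0, p5=1, p6=0, p7=1, p8=0, p9=1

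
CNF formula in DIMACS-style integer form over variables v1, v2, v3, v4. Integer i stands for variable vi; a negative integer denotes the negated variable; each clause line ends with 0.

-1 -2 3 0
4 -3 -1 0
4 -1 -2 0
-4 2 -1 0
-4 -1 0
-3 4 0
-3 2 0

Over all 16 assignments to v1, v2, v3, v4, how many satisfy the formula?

6

The models are:
  v1=0 v2=0 v3=0 v4=0
  v1=0 v2=0 v3=0 v4=1
  v1=0 v2=1 v3=0 v4=0
  v1=0 v2=1 v3=0 v4=1
  v1=0 v2=1 v3=1 v4=1
  v1=1 v2=0 v3=0 v4=0
Count: 6.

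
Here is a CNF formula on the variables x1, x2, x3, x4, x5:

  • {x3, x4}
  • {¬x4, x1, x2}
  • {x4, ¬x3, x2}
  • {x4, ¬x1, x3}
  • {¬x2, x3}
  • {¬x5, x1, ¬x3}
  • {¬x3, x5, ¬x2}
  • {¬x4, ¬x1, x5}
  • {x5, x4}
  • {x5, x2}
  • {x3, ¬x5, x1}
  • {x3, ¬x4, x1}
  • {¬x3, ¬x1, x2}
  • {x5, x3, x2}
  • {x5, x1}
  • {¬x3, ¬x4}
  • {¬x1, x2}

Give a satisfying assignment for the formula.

Branch on x1: take x1 = True.
  then x2 is forced to True.
  then x3 is forced to True.
  then x5 is forced to True.
  then x4 is forced to False.
Every clause has at least one true literal under this assignment.

x1=T, x2=T, x3=T, x4=F, x5=T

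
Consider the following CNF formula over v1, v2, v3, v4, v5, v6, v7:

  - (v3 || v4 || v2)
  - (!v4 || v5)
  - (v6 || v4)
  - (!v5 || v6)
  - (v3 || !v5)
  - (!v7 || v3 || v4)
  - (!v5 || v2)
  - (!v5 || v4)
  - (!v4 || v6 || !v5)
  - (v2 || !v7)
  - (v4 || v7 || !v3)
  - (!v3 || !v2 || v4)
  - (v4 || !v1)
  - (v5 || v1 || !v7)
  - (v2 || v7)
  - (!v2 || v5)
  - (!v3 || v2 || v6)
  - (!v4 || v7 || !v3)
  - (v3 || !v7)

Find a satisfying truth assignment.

v6 occurs only positively in the remaining clauses — set v6 = True.
Try v1 = True.
  then v4 is forced to True.
  then v5 is forced to True.
  then v3 is forced to True.
  then v2 is forced to True.
  then v7 is forced to True.

v1 = T  v2 = T  v3 = T  v4 = T  v5 = T  v6 = T  v7 = T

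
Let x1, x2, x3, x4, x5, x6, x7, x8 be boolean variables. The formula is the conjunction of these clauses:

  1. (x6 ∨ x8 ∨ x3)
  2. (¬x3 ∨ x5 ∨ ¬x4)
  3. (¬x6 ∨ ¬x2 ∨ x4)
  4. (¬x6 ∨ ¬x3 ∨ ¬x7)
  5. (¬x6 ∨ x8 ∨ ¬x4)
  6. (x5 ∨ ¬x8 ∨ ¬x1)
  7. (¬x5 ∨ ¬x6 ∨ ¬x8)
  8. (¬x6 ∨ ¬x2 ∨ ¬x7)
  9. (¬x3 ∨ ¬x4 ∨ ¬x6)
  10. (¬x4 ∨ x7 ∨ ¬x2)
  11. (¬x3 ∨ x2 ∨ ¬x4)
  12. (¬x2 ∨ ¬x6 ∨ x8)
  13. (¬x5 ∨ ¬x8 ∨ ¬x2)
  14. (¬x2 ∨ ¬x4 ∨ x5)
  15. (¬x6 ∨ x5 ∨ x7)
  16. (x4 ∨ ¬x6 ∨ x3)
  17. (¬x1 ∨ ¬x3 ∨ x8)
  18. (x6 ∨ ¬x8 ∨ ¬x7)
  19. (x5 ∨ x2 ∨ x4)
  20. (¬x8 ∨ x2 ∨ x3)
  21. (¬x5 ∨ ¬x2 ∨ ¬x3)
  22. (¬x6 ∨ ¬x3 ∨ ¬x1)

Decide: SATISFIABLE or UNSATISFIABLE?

x1 occurs only negated in the remaining clauses — set x1 = False.
Set x2 = False and propagate.
Set x3 = True and propagate.
  then x4 is forced to False.
  then x5 is forced to True.
Branch on x6: take x6 = False.
For the remaining variables, x7 = True, x8 = False works.
Every clause has at least one true literal under this assignment.
So x1=False, x2=False, x3=True, x4=False, x5=True, x6=False, x7=True, x8=False is a satisfying assignment.

SATISFIABLE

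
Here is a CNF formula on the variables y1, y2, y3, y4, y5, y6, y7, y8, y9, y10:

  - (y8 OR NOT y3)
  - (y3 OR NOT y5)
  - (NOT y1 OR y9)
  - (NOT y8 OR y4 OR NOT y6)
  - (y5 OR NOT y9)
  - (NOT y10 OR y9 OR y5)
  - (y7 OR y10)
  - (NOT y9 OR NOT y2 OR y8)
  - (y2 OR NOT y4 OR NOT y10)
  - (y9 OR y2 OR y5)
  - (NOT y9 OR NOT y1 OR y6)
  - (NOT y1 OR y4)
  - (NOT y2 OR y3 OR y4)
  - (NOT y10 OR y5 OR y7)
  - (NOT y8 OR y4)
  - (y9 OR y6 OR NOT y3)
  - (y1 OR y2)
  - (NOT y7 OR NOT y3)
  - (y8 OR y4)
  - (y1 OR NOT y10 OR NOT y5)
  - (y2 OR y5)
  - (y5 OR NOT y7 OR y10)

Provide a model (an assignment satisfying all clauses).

y1 = T, y2 = T, y3 = T, y4 = T, y5 = T, y6 = T, y7 = F, y8 = T, y9 = T, y10 = T

Try y1 = True.
  then y9 is forced to True.
  then y5 is forced to True.
  then y3 is forced to True.
  then y8 is forced to True.
  then y6 is forced to True.
  then y4 is forced to True.
  then y7 is forced to False.
  then y10 is forced to True.
  then y2 is forced to True.
Check each clause:
  1. (NOT y3 OR y8) — y8 is true.
  2. (NOT y5 OR y3) — y3 is true.
  3. (y9 OR NOT y1) — y9 is true.
  4. (y4 OR NOT y6 OR NOT y8) — y4 is true.
  5. (y5 OR NOT y9) — y5 is true.
  6. (y9 OR y5 OR NOT y10) — y9 is true.
  7. (y10 OR y7) — y10 is true.
  8. (y8 OR NOT y2 OR NOT y9) — y8 is true.
  9. (NOT y4 OR NOT y10 OR y2) — y2 is true.
  10. (y5 OR y2 OR y9) — y9 is true.
  11. (NOT y1 OR y6 OR NOT y9) — y6 is true.
  12. (NOT y1 OR y4) — y4 is true.
  13. (y4 OR NOT y2 OR y3) — y3 is true.
  14. (NOT y10 OR y5 OR y7) — y5 is true.
  15. (y4 OR NOT y8) — y4 is true.
  16. (y9 OR NOT y3 OR y6) — y9 is true.
  17. (y2 OR y1) — y1 is true.
  18. (NOT y7 OR NOT y3) — NOT y7 is true.
  19. (y4 OR y8) — y8 is true.
  20. (NOT y10 OR y1 OR NOT y5) — y1 is true.
  21. (y2 OR y5) — y2 is true.
  22. (y10 OR NOT y7 OR y5) — NOT y7 is true.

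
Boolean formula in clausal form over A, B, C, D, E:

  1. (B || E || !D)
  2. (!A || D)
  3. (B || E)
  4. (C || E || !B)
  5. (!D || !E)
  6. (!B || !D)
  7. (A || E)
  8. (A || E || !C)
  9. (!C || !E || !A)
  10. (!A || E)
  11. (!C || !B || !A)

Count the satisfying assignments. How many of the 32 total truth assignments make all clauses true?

4

Satisfying assignments:
  A=F B=F C=F D=F E=T
  A=F B=F C=T D=F E=T
  A=F B=T C=F D=F E=T
  A=F B=T C=T D=F E=T
Count: 4.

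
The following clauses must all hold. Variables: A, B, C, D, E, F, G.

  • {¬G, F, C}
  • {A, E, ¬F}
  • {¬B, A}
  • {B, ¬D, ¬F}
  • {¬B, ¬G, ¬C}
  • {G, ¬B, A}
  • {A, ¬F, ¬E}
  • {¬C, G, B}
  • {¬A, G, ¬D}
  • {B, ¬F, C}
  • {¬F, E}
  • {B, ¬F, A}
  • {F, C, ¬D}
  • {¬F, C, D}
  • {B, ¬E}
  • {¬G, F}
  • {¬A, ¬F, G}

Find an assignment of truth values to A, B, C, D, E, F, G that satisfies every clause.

A = True  B = True  C = False  D = False  E = False  F = False  G = False

Try A = True.
Set B = True and propagate.
For the remaining variables, C = False, D = False, E = False, F = False, G = False works.
Every clause has at least one true literal under this assignment.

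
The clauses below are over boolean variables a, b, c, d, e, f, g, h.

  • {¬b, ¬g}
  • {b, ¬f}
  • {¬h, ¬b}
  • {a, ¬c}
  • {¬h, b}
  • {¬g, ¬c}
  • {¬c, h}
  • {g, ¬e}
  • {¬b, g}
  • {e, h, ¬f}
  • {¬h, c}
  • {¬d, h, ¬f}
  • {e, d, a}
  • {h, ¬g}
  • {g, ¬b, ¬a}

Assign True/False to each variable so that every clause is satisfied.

f occurs only negated in the remaining clauses — set f = False.
Branch on a: take a = True.
Branch on b: take b = False.
  then h is forced to False.
  then c is forced to False.
  then g is forced to False.
  then e is forced to False.
d is now unconstrained; take d = True.
Check each clause:
  1. {¬g, ¬b} — ¬g is true.
  2. {b, ¬f} — ¬f is true.
  3. {¬b, ¬h} — ¬h is true.
  4. {a, ¬c} — a is true.
  5. {b, ¬h} — ¬h is true.
  6. {¬c, ¬g} — ¬g is true.
  7. {¬c, h} — ¬c is true.
  8. {g, ¬e} — ¬e is true.
  9. {¬b, g} — ¬b is true.
  10. {e, h, ¬f} — ¬f is true.
  11. {c, ¬h} — ¬h is true.
  12. {¬d, ¬f, h} — ¬f is true.
  13. {d, e, a} — a is true.
  14. {¬g, h} — ¬g is true.
  15. {¬a, ¬b, g} — ¬b is true.

a=True, b=False, c=False, d=True, e=False, f=False, g=False, h=False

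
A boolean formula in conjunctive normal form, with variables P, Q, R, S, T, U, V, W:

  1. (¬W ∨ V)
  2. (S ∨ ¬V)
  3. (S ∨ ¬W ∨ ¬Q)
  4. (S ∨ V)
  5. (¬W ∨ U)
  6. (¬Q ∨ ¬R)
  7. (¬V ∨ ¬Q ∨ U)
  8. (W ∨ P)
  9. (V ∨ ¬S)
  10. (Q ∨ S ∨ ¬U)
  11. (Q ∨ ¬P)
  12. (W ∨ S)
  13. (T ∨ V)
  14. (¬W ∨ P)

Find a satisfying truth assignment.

R occurs only negated in the remaining clauses — set R = False.
Pure literal: T appears only positively; assign T = True.
Branch on P: take P = True.
  then Q is forced to True.
Set S = True and propagate.
  then V is forced to True.
  then U is forced to True.
W is now unconstrained; take W = False.
Check each clause:
  1. (V ∨ ¬W) — ¬W is true.
  2. (¬V ∨ S) — S is true.
  3. (S ∨ ¬W ∨ ¬Q) — ¬W is true.
  4. (S ∨ V) — S is true.
  5. (U ∨ ¬W) — ¬W is true.
  6. (¬Q ∨ ¬R) — ¬R is true.
  7. (U ∨ ¬V ∨ ¬Q) — U is true.
  8. (P ∨ W) — P is true.
  9. (¬S ∨ V) — V is true.
  10. (S ∨ Q ∨ ¬U) — Q is true.
  11. (¬P ∨ Q) — Q is true.
  12. (S ∨ W) — S is true.
  13. (T ∨ V) — T is true.
  14. (P ∨ ¬W) — ¬W is true.

P=T, Q=T, R=F, S=T, T=T, U=T, V=T, W=F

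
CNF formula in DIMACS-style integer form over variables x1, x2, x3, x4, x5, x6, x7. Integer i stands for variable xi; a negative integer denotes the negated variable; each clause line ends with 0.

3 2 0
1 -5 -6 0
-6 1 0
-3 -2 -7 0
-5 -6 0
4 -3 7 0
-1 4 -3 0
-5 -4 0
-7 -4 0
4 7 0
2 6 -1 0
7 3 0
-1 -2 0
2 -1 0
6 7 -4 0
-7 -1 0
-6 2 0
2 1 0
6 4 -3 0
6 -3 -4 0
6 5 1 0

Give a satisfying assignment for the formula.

x1=F, x2=T, x3=F, x4=F, x5=T, x6=F, x7=T

Check each clause:
  1. (x3 ∨ x2) — x2 is true.
  2. (x1 ∨ ¬x5 ∨ ¬x6) — ¬x6 is true.
  3. (x1 ∨ ¬x6) — ¬x6 is true.
  4. (¬x2 ∨ ¬x7 ∨ ¬x3) — ¬x3 is true.
  5. (¬x5 ∨ ¬x6) — ¬x6 is true.
  6. (x7 ∨ x4 ∨ ¬x3) — ¬x3 is true.
  7. (¬x1 ∨ ¬x3 ∨ x4) — ¬x3 is true.
  8. (¬x5 ∨ ¬x4) — ¬x4 is true.
  9. (¬x7 ∨ ¬x4) — ¬x4 is true.
  10. (x4 ∨ x7) — x7 is true.
  11. (¬x1 ∨ x6 ∨ x2) — x2 is true.
  12. (x3 ∨ x7) — x7 is true.
  13. (¬x2 ∨ ¬x1) — ¬x1 is true.
  14. (¬x1 ∨ x2) — x2 is true.
  15. (x6 ∨ x7 ∨ ¬x4) — ¬x4 is true.
  16. (¬x1 ∨ ¬x7) — ¬x1 is true.
  17. (¬x6 ∨ x2) — ¬x6 is true.
  18. (x1 ∨ x2) — x2 is true.
  19. (x6 ∨ ¬x3 ∨ x4) — ¬x3 is true.
  20. (¬x3 ∨ ¬x4 ∨ x6) — ¬x4 is true.
  21. (x1 ∨ x6 ∨ x5) — x5 is true.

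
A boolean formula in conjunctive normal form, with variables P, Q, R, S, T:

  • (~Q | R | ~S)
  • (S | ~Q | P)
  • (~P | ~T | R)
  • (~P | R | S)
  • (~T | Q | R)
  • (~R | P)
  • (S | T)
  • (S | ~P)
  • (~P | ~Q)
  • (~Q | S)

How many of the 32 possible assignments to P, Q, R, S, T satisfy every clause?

4

Satisfying assignments:
  P=F Q=F R=F S=T T=F
  P=T Q=F R=F S=T T=F
  P=T Q=F R=T S=T T=F
  P=T Q=F R=T S=T T=T
Count: 4.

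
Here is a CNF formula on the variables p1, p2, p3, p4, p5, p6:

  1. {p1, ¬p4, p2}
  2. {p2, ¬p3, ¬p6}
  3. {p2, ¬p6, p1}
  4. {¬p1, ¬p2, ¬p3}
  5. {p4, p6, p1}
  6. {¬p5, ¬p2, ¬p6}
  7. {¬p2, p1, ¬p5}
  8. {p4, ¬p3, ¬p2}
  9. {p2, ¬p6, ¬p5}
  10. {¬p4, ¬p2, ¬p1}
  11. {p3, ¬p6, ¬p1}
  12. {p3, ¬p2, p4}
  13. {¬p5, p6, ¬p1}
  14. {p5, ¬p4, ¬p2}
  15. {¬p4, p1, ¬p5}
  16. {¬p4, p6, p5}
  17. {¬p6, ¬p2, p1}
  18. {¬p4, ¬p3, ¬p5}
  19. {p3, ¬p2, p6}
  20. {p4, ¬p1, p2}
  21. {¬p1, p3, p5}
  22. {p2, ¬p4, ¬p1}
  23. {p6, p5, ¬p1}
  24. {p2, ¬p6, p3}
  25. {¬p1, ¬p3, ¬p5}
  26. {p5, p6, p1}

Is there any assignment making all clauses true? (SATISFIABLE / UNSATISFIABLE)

UNSATISFIABLE

p1 = True:
  p2 = True:
    propagation gives p3=False, p4=False; an empty clause results — contradiction.
  p2 = False:
    propagation gives p4=True; an empty clause results — contradiction.
p1 = False:
  p2 = True:
    propagation gives p5=False, p4=False, p6=True; an empty clause results — contradiction.
  p2 = False:
    propagation gives p4=False, p6=False; an empty clause results — contradiction.
Every branch closes, so no satisfying assignment exists.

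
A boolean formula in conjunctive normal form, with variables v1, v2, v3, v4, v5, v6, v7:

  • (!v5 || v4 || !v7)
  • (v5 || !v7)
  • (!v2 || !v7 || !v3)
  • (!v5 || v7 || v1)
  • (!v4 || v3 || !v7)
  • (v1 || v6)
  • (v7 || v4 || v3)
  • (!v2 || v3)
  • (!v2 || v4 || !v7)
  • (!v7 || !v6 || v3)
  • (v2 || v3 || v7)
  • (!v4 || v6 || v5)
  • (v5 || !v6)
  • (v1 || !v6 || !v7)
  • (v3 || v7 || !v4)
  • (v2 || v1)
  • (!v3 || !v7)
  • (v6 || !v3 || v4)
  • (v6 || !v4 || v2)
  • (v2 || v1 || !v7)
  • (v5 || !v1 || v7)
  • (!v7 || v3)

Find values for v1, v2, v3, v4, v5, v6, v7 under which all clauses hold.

v1 = True, v2 = False, v3 = True, v4 = False, v5 = True, v6 = True, v7 = False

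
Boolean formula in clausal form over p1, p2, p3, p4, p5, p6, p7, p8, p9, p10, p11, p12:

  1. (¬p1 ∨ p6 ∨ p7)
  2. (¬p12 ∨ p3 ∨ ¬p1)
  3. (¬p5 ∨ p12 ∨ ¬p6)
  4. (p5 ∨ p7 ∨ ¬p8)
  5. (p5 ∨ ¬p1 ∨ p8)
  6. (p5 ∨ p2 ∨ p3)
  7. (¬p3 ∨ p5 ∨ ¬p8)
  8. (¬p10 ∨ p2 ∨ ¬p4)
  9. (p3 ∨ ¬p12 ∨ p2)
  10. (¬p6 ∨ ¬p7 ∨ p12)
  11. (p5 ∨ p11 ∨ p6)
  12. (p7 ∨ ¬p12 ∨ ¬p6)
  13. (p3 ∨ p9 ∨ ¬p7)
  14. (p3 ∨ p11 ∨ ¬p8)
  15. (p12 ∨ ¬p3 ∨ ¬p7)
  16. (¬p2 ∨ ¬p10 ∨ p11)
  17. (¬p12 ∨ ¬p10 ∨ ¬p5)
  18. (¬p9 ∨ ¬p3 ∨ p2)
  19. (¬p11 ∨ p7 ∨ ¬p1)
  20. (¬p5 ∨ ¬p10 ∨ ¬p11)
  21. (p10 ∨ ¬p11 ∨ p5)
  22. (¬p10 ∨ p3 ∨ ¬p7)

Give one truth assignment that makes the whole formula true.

p1 = False, p2 = True, p3 = False, p4 = True, p5 = True, p6 = True, p7 = True, p8 = True, p9 = True, p10 = False, p11 = True, p12 = True

Check each clause:
  1. (¬p1 ∨ p7 ∨ p6) — p6 is true.
  2. (¬p12 ∨ ¬p1 ∨ p3) — ¬p1 is true.
  3. (¬p5 ∨ ¬p6 ∨ p12) — p12 is true.
  4. (p7 ∨ p5 ∨ ¬p8) — p5 is true.
  5. (p8 ∨ ¬p1 ∨ p5) — p8 is true.
  6. (p5 ∨ p2 ∨ p3) — p2 is true.
  7. (¬p3 ∨ ¬p8 ∨ p5) — ¬p3 is true.
  8. (p2 ∨ ¬p4 ∨ ¬p10) — p2 is true.
  9. (p2 ∨ ¬p12 ∨ p3) — p2 is true.
  10. (p12 ∨ ¬p7 ∨ ¬p6) — p12 is true.
  11. (p11 ∨ p6 ∨ p5) — p11 is true.
  12. (¬p6 ∨ p7 ∨ ¬p12) — p7 is true.
  13. (¬p7 ∨ p3 ∨ p9) — p9 is true.
  14. (p3 ∨ ¬p8 ∨ p11) — p11 is true.
  15. (¬p7 ∨ p12 ∨ ¬p3) — p12 is true.
  16. (¬p10 ∨ ¬p2 ∨ p11) — p11 is true.
  17. (¬p12 ∨ ¬p10 ∨ ¬p5) — ¬p10 is true.
  18. (¬p9 ∨ ¬p3 ∨ p2) — p2 is true.
  19. (¬p11 ∨ ¬p1 ∨ p7) — ¬p1 is true.
  20. (¬p5 ∨ ¬p10 ∨ ¬p11) — ¬p10 is true.
  21. (p5 ∨ ¬p11 ∨ p10) — p5 is true.
  22. (p3 ∨ ¬p10 ∨ ¬p7) — ¬p10 is true.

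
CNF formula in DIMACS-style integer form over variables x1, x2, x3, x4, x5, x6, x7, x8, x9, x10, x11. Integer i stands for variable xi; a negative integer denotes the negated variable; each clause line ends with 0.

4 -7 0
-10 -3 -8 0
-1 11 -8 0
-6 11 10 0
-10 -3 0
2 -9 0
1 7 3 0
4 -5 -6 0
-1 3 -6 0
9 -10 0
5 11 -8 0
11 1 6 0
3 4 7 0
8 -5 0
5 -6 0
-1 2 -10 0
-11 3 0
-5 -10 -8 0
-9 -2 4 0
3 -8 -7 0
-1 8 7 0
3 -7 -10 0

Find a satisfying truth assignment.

x1=1, x2=1, x3=1, x4=0, x5=1, x6=0, x7=0, x8=1, x9=0, x10=0, x11=1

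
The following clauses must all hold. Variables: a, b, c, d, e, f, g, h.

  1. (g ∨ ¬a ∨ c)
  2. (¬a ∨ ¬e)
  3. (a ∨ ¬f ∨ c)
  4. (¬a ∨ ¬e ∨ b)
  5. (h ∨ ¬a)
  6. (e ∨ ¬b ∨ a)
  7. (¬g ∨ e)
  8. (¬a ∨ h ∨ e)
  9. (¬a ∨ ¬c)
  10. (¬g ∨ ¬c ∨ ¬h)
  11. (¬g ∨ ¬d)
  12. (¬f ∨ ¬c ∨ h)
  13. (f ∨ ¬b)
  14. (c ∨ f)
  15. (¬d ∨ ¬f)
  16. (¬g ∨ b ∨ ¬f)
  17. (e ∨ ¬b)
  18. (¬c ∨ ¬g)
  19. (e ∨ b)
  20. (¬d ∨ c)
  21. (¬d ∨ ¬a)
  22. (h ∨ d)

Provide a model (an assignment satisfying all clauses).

a = F, b = F, c = T, d = T, e = T, f = F, g = F, h = T

Check each clause:
  1. (g ∨ ¬a ∨ c) — c is true.
  2. (¬a ∨ ¬e) — ¬a is true.
  3. (a ∨ ¬f ∨ c) — ¬f is true.
  4. (¬a ∨ b ∨ ¬e) — ¬a is true.
  5. (¬a ∨ h) — h is true.
  6. (¬b ∨ e ∨ a) — e is true.
  7. (¬g ∨ e) — ¬g is true.
  8. (h ∨ e ∨ ¬a) — h is true.
  9. (¬c ∨ ¬a) — ¬a is true.
  10. (¬h ∨ ¬g ∨ ¬c) — ¬g is true.
  11. (¬g ∨ ¬d) — ¬g is true.
  12. (¬f ∨ h ∨ ¬c) — h is true.
  13. (¬b ∨ f) — ¬b is true.
  14. (f ∨ c) — c is true.
  15. (¬d ∨ ¬f) — ¬f is true.
  16. (b ∨ ¬f ∨ ¬g) — ¬g is true.
  17. (¬b ∨ e) — e is true.
  18. (¬c ∨ ¬g) — ¬g is true.
  19. (b ∨ e) — e is true.
  20. (c ∨ ¬d) — c is true.
  21. (¬a ∨ ¬d) — ¬a is true.
  22. (h ∨ d) — h is true.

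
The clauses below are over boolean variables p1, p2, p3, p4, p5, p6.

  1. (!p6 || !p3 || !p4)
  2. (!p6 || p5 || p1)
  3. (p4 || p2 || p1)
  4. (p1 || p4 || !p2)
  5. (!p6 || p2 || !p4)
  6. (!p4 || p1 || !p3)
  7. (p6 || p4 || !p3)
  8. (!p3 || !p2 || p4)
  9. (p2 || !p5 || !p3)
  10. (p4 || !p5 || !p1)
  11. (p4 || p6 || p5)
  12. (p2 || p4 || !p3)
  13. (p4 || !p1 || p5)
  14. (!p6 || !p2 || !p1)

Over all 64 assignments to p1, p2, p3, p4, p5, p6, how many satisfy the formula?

Case analysis on p4 and p1:
  p4=1, p1=1: 7 of the 16 assignments to (p2,p3,p5,p6) work.
  p4=1, p1=0: 5 of the 16 assignments to (p2,p3,p5,p6) work.
  p4=0, p1=1: a clause becomes empty — 0.
  p4=0, p1=0: a clause becomes empty — 0.
Total: 7 + 5 + 0 + 0 = 12.

12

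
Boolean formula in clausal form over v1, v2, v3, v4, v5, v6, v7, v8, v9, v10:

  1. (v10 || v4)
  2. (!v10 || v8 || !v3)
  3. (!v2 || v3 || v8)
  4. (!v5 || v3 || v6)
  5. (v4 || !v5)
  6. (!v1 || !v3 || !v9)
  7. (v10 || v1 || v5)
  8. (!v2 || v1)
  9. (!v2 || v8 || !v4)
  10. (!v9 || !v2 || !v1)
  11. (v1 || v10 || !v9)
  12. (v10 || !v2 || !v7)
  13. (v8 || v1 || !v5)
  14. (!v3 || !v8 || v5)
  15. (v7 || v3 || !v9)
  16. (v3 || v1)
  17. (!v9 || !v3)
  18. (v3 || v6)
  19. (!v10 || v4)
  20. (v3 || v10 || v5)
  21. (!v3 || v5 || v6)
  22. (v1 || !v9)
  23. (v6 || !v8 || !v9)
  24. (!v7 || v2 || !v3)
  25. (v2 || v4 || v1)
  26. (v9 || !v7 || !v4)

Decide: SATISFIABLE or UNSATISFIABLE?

Pure literal: v6 appears only positively; assign v6 = True.
Branch on v1: take v1 = True.
Set v2 = True and propagate.
  then v9 is forced to False.
Set v3 = False and propagate.
  then v8 is forced to True.
The remaining clauses are satisfied by v4 = True, v5 = True, v7 = False, v10 = True.
So v1=True  v2=True  v3=False  v4=True  v5=True  v6=True  v7=False  v8=True  v9=False  v10=True is a satisfying assignment.

SATISFIABLE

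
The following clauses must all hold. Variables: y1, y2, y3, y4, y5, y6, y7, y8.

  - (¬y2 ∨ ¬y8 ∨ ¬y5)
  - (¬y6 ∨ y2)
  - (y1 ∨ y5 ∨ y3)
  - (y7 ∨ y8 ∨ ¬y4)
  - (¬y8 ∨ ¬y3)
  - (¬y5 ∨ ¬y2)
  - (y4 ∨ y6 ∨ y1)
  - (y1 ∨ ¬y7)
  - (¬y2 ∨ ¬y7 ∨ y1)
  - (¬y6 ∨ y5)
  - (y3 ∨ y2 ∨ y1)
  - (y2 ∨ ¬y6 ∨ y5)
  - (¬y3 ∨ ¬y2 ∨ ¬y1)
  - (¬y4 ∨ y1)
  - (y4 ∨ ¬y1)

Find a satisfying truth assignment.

y1=T, y2=F, y3=F, y4=T, y5=T, y6=F, y7=T, y8=T

Check each clause:
  1. (¬y8 ∨ ¬y5 ∨ ¬y2) — ¬y2 is true.
  2. (¬y6 ∨ y2) — ¬y6 is true.
  3. (y3 ∨ y5 ∨ y1) — y1 is true.
  4. (y7 ∨ ¬y4 ∨ y8) — y8 is true.
  5. (¬y3 ∨ ¬y8) — ¬y3 is true.
  6. (¬y2 ∨ ¬y5) — ¬y2 is true.
  7. (y6 ∨ y4 ∨ y1) — y1 is true.
  8. (y1 ∨ ¬y7) — y1 is true.
  9. (y1 ∨ ¬y7 ∨ ¬y2) — y1 is true.
  10. (¬y6 ∨ y5) — ¬y6 is true.
  11. (y2 ∨ y1 ∨ y3) — y1 is true.
  12. (y5 ∨ y2 ∨ ¬y6) — ¬y6 is true.
  13. (¬y1 ∨ ¬y2 ∨ ¬y3) — ¬y3 is true.
  14. (y1 ∨ ¬y4) — y1 is true.
  15. (y4 ∨ ¬y1) — y4 is true.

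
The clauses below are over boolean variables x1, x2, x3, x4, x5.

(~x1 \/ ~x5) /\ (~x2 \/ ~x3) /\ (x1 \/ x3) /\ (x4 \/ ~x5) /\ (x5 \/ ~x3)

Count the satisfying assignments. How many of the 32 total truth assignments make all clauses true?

5

The models are:
  x1=0 x2=0 x3=1 x4=1 x5=1
  x1=1 x2=0 x3=0 x4=0 x5=0
  x1=1 x2=0 x3=0 x4=1 x5=0
  x1=1 x2=1 x3=0 x4=0 x5=0
  x1=1 x2=1 x3=0 x4=1 x5=0
That's 5 in total.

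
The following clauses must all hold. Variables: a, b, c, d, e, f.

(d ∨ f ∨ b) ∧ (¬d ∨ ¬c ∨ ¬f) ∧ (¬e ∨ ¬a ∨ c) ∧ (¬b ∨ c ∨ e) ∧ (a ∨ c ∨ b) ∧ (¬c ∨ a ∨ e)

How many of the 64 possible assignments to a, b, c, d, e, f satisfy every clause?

22

Case analysis on c and a:
  c=T, a=T: e free; 5 ways for (b,d,f) × 2^1 = 10.
  c=T, a=F: 5 of the 16 assignments to (b,d,e,f) work.
  c=F, a=T: remaining (b,d,e,f) ∈ {(F,F,F,T); (F,T,F,F); (F,T,F,T)} — 3.
  c=F, a=F: remaining (b,d,e,f) ∈ {(T,F,T,F); (T,F,T,T); (T,T,T,F); (T,T,T,T)} — 4.
Total: 10 + 5 + 3 + 4 = 22.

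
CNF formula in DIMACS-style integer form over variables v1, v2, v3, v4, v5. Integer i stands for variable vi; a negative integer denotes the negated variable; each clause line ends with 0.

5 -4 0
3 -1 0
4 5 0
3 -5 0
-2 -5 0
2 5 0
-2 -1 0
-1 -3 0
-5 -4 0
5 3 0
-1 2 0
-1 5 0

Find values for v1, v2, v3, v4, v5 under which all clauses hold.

v1=F, v2=F, v3=T, v4=F, v5=T

Pure literal: v1 appears only negated; assign v1 = False.
Try v2 = False.
  then v5 is forced to True.
  then v3 is forced to True.
  then v4 is forced to False.
Check each clause:
  1. (~v4 \/ v5) — ~v4 is true.
  2. (~v1 \/ v3) — v3 is true.
  3. (v4 \/ v5) — v5 is true.
  4. (~v5 \/ v3) — v3 is true.
  5. (~v5 \/ ~v2) — ~v2 is true.
  6. (v5 \/ v2) — v5 is true.
  7. (~v2 \/ ~v1) — ~v2 is true.
  8. (~v1 \/ ~v3) — ~v1 is true.
  9. (~v4 \/ ~v5) — ~v4 is true.
  10. (v3 \/ v5) — v3 is true.
  11. (v2 \/ ~v1) — ~v1 is true.
  12. (v5 \/ ~v1) — v5 is true.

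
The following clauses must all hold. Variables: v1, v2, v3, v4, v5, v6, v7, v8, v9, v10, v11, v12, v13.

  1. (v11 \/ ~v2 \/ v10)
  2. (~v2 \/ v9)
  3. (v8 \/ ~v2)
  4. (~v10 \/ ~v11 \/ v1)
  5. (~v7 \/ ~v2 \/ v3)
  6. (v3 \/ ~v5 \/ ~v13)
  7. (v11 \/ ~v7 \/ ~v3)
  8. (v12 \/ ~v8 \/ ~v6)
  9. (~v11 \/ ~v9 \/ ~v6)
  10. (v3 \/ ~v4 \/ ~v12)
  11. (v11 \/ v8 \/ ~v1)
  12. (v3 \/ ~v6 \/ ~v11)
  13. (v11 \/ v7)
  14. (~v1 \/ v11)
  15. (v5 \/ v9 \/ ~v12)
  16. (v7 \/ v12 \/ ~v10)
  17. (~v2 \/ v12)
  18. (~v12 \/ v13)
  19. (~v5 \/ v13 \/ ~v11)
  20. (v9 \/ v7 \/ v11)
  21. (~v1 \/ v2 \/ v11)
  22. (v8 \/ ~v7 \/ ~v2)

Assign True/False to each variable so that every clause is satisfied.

v4 occurs only negated in the remaining clauses — set v4 = False.
v6 occurs only negated in the remaining clauses — set v6 = False.
Branch on v1: take v1 = True.
  then v11 is forced to True.
For the remaining variables, v2 = False, v3 = False, v5 = False, v7 = True, v8 = True, v9 = True, v10 = False, v12 = True, v13 = True works.

v1 = True, v2 = False, v3 = False, v4 = False, v5 = False, v6 = False, v7 = True, v8 = True, v9 = True, v10 = False, v11 = True, v12 = True, v13 = True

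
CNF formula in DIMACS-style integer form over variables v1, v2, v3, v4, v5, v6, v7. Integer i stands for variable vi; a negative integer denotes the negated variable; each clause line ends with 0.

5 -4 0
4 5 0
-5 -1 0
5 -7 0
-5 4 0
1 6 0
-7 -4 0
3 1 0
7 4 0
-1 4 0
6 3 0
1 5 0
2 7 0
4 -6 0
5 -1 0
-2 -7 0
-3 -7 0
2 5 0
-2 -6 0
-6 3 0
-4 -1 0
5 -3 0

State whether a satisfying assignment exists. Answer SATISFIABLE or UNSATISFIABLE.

v5 = True:
  propagation gives v1=False, v4=True, v6=True, v7=False; an empty clause results — contradiction.
v5 = False:
  propagation gives v4=False; an empty clause results — contradiction.
Every branch closes, so no satisfying assignment exists.

UNSATISFIABLE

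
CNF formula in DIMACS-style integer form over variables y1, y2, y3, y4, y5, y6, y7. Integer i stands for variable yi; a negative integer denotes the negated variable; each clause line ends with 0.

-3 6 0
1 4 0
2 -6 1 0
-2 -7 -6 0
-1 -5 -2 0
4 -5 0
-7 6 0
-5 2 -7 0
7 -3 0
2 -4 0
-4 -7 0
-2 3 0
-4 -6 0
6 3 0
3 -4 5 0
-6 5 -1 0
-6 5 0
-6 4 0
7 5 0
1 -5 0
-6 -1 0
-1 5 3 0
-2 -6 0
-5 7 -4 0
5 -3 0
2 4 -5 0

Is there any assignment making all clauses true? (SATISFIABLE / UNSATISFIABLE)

UNSATISFIABLE

y5 = True:
  propagation gives y4=True, y2=True, y1=False; an empty clause results — contradiction.
y5 = False:
  propagation gives y6=False, y3=False; an empty clause results — contradiction.
Every branch closes, so no satisfying assignment exists.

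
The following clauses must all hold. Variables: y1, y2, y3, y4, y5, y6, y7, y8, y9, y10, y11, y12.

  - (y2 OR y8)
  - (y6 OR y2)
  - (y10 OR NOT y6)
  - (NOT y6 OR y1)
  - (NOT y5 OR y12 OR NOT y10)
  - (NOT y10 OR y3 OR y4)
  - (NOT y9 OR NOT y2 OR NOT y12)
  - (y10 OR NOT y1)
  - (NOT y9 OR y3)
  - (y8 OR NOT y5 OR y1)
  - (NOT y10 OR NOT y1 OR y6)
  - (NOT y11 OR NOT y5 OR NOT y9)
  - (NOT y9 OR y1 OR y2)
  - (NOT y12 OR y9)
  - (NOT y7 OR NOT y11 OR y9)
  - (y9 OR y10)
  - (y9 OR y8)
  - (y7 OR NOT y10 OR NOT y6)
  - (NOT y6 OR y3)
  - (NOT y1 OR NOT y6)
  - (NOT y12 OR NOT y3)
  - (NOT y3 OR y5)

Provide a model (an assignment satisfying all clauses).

y1=False, y2=True, y3=False, y4=True, y5=False, y6=False, y7=True, y8=True, y9=False, y10=True, y11=False, y12=False

y4 occurs only positively in the remaining clauses — set y4 = True.
y8 occurs only positively in the remaining clauses — set y8 = True.
Branch on y1: take y1 = False.
  then y6 is forced to False.
  then y2 is forced to True.
Set y3 = False and propagate.
  then y9 is forced to False.
  then y12 is forced to False.
  then y10 is forced to True.
  then y5 is forced to False.
The remaining clauses are satisfied by y7 = True, y11 = False.
Every clause has at least one true literal under this assignment.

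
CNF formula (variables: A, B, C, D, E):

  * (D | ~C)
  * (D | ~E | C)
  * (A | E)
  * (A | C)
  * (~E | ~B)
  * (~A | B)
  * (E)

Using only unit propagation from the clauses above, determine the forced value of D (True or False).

Unit clause (E) sets E = True.
From (~B | ~E) and E = True: B = False.
(B | ~A): since B = False, the clause reduces to (~A). A = False.
(A | C) with A = False leaves only C, so C = True.
(D | ~C) with C = True leaves only D, so D = True.

True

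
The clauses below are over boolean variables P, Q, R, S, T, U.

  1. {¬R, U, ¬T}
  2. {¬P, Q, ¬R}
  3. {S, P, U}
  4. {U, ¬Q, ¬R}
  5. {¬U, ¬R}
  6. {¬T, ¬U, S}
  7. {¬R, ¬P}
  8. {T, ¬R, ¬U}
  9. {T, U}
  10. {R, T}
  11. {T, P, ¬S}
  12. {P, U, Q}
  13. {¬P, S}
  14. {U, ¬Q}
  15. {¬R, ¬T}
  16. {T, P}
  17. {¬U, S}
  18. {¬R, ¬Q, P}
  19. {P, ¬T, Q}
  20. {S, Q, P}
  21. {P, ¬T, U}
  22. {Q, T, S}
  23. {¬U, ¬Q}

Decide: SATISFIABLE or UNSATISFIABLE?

SATISFIABLE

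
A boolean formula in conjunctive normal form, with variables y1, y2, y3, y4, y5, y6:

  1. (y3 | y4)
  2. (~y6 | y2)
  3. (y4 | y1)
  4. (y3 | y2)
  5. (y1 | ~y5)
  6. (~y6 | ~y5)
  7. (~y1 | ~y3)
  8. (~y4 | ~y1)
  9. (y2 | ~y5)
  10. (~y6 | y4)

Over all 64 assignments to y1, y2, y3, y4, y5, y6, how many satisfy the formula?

5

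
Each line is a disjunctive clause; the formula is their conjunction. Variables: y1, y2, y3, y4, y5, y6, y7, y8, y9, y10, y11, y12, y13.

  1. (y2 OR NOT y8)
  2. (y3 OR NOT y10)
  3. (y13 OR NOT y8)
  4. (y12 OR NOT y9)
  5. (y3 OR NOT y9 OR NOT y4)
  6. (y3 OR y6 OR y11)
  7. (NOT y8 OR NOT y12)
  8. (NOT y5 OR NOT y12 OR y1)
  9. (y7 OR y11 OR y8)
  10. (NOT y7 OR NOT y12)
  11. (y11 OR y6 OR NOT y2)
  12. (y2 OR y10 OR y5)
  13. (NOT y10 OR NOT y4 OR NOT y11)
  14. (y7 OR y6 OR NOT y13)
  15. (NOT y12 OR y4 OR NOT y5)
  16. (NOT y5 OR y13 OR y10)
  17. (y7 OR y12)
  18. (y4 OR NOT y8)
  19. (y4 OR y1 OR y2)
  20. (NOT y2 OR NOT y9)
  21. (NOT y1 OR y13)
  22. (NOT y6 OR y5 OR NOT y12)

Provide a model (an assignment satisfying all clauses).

y1=True, y2=True, y3=False, y4=False, y5=True, y6=False, y7=True, y8=False, y9=False, y10=False, y11=True, y12=False, y13=True

Check each clause:
  1. (NOT y8 OR y2) — NOT y8 is true.
  2. (NOT y10 OR y3) — NOT y10 is true.
  3. (NOT y8 OR y13) — NOT y8 is true.
  4. (y12 OR NOT y9) — NOT y9 is true.
  5. (NOT y9 OR NOT y4 OR y3) — NOT y4 is true.
  6. (y6 OR y3 OR y11) — y11 is true.
  7. (NOT y8 OR NOT y12) — NOT y8 is true.
  8. (y1 OR NOT y12 OR NOT y5) — y1 is true.
  9. (y8 OR y7 OR y11) — y11 is true.
  10. (NOT y7 OR NOT y12) — NOT y12 is true.
  11. (NOT y2 OR y11 OR y6) — y11 is true.
  12. (y5 OR y2 OR y10) — y2 is true.
  13. (NOT y10 OR NOT y4 OR NOT y11) — NOT y4 is true.
  14. (NOT y13 OR y7 OR y6) — y7 is true.
  15. (NOT y12 OR y4 OR NOT y5) — NOT y12 is true.
  16. (NOT y5 OR y13 OR y10) — y13 is true.
  17. (y7 OR y12) — y7 is true.
  18. (y4 OR NOT y8) — NOT y8 is true.
  19. (y1 OR y2 OR y4) — y1 is true.
  20. (NOT y2 OR NOT y9) — NOT y9 is true.
  21. (NOT y1 OR y13) — y13 is true.
  22. (NOT y6 OR NOT y12 OR y5) — NOT y6 is true.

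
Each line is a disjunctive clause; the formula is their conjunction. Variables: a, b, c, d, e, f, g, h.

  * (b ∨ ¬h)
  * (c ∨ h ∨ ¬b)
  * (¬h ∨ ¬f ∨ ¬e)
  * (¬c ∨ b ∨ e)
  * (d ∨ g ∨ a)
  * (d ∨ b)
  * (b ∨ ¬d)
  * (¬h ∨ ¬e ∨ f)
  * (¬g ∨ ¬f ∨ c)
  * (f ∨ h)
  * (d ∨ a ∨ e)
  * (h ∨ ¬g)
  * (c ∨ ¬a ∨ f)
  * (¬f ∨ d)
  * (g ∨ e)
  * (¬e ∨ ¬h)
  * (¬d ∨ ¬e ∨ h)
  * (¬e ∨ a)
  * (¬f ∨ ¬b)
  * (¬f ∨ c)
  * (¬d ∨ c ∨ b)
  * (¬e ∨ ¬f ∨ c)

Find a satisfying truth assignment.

Set a = True and propagate.
For the remaining variables, b = True, c = True, d = True, e = False, f = False, g = True, h = True works.

a=T, b=T, c=T, d=T, e=F, f=F, g=T, h=T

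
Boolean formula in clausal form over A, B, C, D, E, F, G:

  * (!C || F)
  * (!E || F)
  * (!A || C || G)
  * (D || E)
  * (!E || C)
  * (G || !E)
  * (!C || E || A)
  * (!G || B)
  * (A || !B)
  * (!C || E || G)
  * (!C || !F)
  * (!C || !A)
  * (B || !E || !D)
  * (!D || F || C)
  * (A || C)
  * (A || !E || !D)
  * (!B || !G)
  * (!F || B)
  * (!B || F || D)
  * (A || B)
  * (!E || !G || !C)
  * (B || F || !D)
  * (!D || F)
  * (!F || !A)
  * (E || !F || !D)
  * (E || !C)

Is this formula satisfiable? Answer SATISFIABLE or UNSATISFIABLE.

UNSATISFIABLE

C = True:
  propagation gives F=True; an empty clause results — contradiction.
C = False:
  propagation gives E=False, D=True, F=True; an empty clause results — contradiction.
Every branch closes, so no satisfying assignment exists.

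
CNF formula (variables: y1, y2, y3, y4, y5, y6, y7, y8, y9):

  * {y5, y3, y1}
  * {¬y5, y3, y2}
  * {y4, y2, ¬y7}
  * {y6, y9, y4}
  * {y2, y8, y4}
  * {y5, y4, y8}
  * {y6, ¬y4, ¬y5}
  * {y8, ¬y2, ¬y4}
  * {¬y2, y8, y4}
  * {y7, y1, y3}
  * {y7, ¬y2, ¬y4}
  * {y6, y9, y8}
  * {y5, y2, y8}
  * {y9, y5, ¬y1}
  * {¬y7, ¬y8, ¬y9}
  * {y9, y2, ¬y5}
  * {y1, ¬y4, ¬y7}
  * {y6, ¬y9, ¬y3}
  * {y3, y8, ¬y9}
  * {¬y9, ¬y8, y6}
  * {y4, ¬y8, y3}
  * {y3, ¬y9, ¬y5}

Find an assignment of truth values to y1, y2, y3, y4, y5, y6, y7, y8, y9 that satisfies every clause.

y6 occurs only positively in the remaining clauses — set y6 = True.
Try y1 = True.
Branch on y2: take y2 = False.
For the remaining variables, y3 = False, y4 = True, y5 = False, y7 = False, y8 = True, y9 = True works.

y1=T  y2=F  y3=F  y4=T  y5=F  y6=T  y7=F  y8=T  y9=T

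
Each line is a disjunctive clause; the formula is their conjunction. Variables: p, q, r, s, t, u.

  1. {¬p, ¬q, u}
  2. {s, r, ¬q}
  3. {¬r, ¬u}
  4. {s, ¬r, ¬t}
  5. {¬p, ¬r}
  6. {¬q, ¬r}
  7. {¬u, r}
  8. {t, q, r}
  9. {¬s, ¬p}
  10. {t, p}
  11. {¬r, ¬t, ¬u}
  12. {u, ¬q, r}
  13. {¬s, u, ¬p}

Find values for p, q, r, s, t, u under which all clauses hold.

p=F, q=F, r=T, s=T, t=T, u=F

Try p = False.
  then t is forced to True.
Branch on q: take q = False.
Set r = True and propagate.
  then u is forced to False.
  then s is forced to True.
Every clause has at least one true literal under this assignment.
Check each clause:
  1. {u, ¬q, ¬p} — ¬p is true.
  2. {r, ¬q, s} — r is true.
  3. {¬u, ¬r} — ¬u is true.
  4. {¬r, ¬t, s} — s is true.
  5. {¬p, ¬r} — ¬p is true.
  6. {¬r, ¬q} — ¬q is true.
  7. {r, ¬u} — ¬u is true.
  8. {r, t, q} — r is true.
  9. {¬p, ¬s} — ¬p is true.
  10. {p, t} — t is true.
  11. {¬t, ¬u, ¬r} — ¬u is true.
  12. {r, u, ¬q} — r is true.
  13. {¬p, u, ¬s} — ¬p is true.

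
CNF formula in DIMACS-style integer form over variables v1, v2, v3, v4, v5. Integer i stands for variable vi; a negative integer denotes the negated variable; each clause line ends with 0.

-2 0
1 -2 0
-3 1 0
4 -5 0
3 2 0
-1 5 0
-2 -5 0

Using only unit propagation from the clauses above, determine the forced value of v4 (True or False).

(~v2) stands alone — v2 = False.
(v3 | v2): since v2 = False, the clause reduces to (v3). v3 = True.
In (v1 | ~v3), ~v3 is now false; v1 must hold, so v1 = True.
(v5 | ~v1): since v1 = True, the clause reduces to (v5). v5 = True.
In (~v5 | v4), ~v5 is now false; v4 must hold, so v4 = True.

True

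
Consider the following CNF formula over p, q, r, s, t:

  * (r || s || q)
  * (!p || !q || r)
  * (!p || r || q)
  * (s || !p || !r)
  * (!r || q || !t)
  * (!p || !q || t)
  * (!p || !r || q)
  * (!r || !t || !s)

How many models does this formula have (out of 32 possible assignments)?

Split on r, then q.
  r=T, q=T: remaining (p,s,t) ∈ {(F,F,F); (F,F,T); (F,T,F)} — 3.
  r=T, q=F: remaining (p,s,t) ∈ {(F,F,F); (F,T,F)} — 2.
  r=F, q=T: remaining (p,s,t) ∈ {(F,F,F); (F,F,T); (F,T,F); (F,T,T)} — 4.
  r=F, q=F: remaining (p,s,t) ∈ {(F,T,F); (F,T,T)} — 2.
Total: 3 + 2 + 4 + 2 = 11.

11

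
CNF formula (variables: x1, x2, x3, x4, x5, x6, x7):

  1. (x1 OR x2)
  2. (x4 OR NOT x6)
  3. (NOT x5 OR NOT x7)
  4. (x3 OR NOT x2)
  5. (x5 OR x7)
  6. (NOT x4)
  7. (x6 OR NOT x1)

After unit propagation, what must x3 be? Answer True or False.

(NOT x4) is a unit clause: x4 = False.
(NOT x6 OR x4) with x4 = False leaves only NOT x6, so x6 = False.
From (x6 OR NOT x1) and x6 = False: x1 = False.
(x1 OR x2): since x1 = False, the clause reduces to (x2). x2 = True.
(NOT x2 OR x3) with x2 = True leaves only x3, so x3 = True.

True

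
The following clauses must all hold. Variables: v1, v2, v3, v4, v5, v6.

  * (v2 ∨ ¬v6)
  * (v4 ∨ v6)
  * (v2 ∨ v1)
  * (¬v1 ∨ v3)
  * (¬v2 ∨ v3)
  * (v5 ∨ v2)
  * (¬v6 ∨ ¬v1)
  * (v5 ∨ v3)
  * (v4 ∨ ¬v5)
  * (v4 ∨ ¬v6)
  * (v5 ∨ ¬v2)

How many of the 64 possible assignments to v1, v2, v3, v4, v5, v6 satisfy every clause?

4

The models are:
  v1=0 v2=1 v3=1 v4=1 v5=1 v6=0
  v1=0 v2=1 v3=1 v4=1 v5=1 v6=1
  v1=1 v2=0 v3=1 v4=1 v5=1 v6=0
  v1=1 v2=1 v3=1 v4=1 v5=1 v6=0
Count: 4.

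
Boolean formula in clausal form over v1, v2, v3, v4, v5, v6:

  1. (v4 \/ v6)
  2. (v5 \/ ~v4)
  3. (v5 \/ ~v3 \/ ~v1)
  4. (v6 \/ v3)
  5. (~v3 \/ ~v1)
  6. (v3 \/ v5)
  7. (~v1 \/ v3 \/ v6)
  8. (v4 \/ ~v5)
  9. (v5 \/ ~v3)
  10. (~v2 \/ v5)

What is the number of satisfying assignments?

8

The models are:
  v1=0 v2=0 v3=0 v4=1 v5=1 v6=1
  v1=0 v2=0 v3=1 v4=1 v5=1 v6=0
  v1=0 v2=0 v3=1 v4=1 v5=1 v6=1
  v1=0 v2=1 v3=0 v4=1 v5=1 v6=1
  v1=0 v2=1 v3=1 v4=1 v5=1 v6=0
  v1=0 v2=1 v3=1 v4=1 v5=1 v6=1
  v1=1 v2=0 v3=0 v4=1 v5=1 v6=1
  v1=1 v2=1 v3=0 v4=1 v5=1 v6=1
Count: 8.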